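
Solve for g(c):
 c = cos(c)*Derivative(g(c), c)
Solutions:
 g(c) = C1 + Integral(c/cos(c), c)


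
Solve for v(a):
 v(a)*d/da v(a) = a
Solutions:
 v(a) = -sqrt(C1 + a^2)
 v(a) = sqrt(C1 + a^2)


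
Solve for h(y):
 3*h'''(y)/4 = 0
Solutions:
 h(y) = C1 + C2*y + C3*y^2


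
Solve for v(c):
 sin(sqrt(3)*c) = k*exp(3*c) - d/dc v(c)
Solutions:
 v(c) = C1 + k*exp(3*c)/3 + sqrt(3)*cos(sqrt(3)*c)/3


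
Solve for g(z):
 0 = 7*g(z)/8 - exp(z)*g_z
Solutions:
 g(z) = C1*exp(-7*exp(-z)/8)


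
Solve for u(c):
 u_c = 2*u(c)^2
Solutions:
 u(c) = -1/(C1 + 2*c)


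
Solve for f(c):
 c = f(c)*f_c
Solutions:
 f(c) = -sqrt(C1 + c^2)
 f(c) = sqrt(C1 + c^2)


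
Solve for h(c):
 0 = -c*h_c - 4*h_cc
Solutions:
 h(c) = C1 + C2*erf(sqrt(2)*c/4)


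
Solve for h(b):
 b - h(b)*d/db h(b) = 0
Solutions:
 h(b) = -sqrt(C1 + b^2)
 h(b) = sqrt(C1 + b^2)


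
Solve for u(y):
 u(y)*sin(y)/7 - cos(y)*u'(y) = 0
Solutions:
 u(y) = C1/cos(y)^(1/7)


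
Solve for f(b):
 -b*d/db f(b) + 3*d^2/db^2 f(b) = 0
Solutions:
 f(b) = C1 + C2*erfi(sqrt(6)*b/6)


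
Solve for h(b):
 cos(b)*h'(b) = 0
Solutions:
 h(b) = C1


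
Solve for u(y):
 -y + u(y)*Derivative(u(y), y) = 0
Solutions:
 u(y) = -sqrt(C1 + y^2)
 u(y) = sqrt(C1 + y^2)


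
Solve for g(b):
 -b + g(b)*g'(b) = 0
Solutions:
 g(b) = -sqrt(C1 + b^2)
 g(b) = sqrt(C1 + b^2)


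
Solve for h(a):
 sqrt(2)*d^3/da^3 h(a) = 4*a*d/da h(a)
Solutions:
 h(a) = C1 + Integral(C2*airyai(sqrt(2)*a) + C3*airybi(sqrt(2)*a), a)


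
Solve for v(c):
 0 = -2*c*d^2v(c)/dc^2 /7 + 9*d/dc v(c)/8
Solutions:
 v(c) = C1 + C2*c^(79/16)


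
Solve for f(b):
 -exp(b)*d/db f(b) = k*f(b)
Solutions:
 f(b) = C1*exp(k*exp(-b))


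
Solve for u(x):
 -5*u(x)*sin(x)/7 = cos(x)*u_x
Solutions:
 u(x) = C1*cos(x)^(5/7)


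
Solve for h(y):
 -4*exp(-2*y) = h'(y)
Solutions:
 h(y) = C1 + 2*exp(-2*y)


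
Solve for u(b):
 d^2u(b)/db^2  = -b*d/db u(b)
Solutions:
 u(b) = C1 + C2*erf(sqrt(2)*b/2)


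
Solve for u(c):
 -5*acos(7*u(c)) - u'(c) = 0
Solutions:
 Integral(1/acos(7*_y), (_y, u(c))) = C1 - 5*c


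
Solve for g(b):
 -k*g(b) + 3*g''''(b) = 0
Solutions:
 g(b) = C1*exp(-3^(3/4)*b*k^(1/4)/3) + C2*exp(3^(3/4)*b*k^(1/4)/3) + C3*exp(-3^(3/4)*I*b*k^(1/4)/3) + C4*exp(3^(3/4)*I*b*k^(1/4)/3)


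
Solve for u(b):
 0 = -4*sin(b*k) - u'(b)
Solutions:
 u(b) = C1 + 4*cos(b*k)/k


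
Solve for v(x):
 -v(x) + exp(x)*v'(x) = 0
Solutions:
 v(x) = C1*exp(-exp(-x))


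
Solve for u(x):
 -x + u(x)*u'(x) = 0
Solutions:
 u(x) = -sqrt(C1 + x^2)
 u(x) = sqrt(C1 + x^2)


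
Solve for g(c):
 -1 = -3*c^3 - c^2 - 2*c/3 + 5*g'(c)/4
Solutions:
 g(c) = C1 + 3*c^4/5 + 4*c^3/15 + 4*c^2/15 - 4*c/5


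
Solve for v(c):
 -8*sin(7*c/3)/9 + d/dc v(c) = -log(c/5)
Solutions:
 v(c) = C1 - c*log(c) + c + c*log(5) - 8*cos(7*c/3)/21


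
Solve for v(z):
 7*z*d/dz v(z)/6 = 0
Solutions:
 v(z) = C1


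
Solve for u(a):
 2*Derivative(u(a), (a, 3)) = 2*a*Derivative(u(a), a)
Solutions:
 u(a) = C1 + Integral(C2*airyai(a) + C3*airybi(a), a)


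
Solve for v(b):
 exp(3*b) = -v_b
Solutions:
 v(b) = C1 - exp(3*b)/3


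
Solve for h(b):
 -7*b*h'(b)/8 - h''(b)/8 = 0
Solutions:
 h(b) = C1 + C2*erf(sqrt(14)*b/2)


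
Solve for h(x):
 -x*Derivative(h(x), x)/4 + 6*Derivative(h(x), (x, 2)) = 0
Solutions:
 h(x) = C1 + C2*erfi(sqrt(3)*x/12)


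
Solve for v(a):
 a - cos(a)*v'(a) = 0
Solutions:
 v(a) = C1 + Integral(a/cos(a), a)


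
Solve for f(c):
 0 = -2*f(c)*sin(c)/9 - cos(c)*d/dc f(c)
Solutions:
 f(c) = C1*cos(c)^(2/9)


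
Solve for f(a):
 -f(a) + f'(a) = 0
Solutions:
 f(a) = C1*exp(a)


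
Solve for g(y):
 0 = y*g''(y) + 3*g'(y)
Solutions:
 g(y) = C1 + C2/y^2


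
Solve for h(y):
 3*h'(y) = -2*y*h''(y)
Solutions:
 h(y) = C1 + C2/sqrt(y)


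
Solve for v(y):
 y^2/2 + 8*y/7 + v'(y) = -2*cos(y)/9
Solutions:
 v(y) = C1 - y^3/6 - 4*y^2/7 - 2*sin(y)/9


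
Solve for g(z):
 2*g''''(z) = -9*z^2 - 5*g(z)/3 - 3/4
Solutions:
 g(z) = -27*z^2/5 + (C1*sin(10^(1/4)*3^(3/4)*z/6) + C2*cos(10^(1/4)*3^(3/4)*z/6))*exp(-10^(1/4)*3^(3/4)*z/6) + (C3*sin(10^(1/4)*3^(3/4)*z/6) + C4*cos(10^(1/4)*3^(3/4)*z/6))*exp(10^(1/4)*3^(3/4)*z/6) - 9/20


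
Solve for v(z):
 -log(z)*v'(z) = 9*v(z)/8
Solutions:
 v(z) = C1*exp(-9*li(z)/8)


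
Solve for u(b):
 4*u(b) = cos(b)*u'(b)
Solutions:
 u(b) = C1*(sin(b)^2 + 2*sin(b) + 1)/(sin(b)^2 - 2*sin(b) + 1)


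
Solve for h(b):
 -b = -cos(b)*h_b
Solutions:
 h(b) = C1 + Integral(b/cos(b), b)


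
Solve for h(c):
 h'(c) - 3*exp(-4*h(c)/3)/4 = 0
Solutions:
 h(c) = 3*log(-I*(C1 + c)^(1/4))
 h(c) = 3*log(I*(C1 + c)^(1/4))
 h(c) = 3*log(-(C1 + c)^(1/4))
 h(c) = 3*log(C1 + c)/4


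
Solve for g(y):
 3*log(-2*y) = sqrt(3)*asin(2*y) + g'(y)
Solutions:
 g(y) = C1 + 3*y*log(-y) - 3*y + 3*y*log(2) - sqrt(3)*(y*asin(2*y) + sqrt(1 - 4*y^2)/2)


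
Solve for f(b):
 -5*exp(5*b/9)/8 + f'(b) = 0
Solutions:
 f(b) = C1 + 9*exp(5*b/9)/8


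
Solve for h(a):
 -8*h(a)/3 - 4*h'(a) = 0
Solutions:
 h(a) = C1*exp(-2*a/3)


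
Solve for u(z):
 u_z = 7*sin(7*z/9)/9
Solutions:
 u(z) = C1 - cos(7*z/9)


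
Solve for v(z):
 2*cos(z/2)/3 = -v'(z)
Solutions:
 v(z) = C1 - 4*sin(z/2)/3


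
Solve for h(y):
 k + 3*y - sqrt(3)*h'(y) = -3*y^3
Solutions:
 h(y) = C1 + sqrt(3)*k*y/3 + sqrt(3)*y^4/4 + sqrt(3)*y^2/2


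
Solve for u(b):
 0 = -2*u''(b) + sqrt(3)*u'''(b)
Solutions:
 u(b) = C1 + C2*b + C3*exp(2*sqrt(3)*b/3)


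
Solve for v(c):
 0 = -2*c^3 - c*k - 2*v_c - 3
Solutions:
 v(c) = C1 - c^4/4 - c^2*k/4 - 3*c/2


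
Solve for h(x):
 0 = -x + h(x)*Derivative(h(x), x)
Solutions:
 h(x) = -sqrt(C1 + x^2)
 h(x) = sqrt(C1 + x^2)


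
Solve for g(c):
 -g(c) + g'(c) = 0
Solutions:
 g(c) = C1*exp(c)


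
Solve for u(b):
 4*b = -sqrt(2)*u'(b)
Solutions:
 u(b) = C1 - sqrt(2)*b^2


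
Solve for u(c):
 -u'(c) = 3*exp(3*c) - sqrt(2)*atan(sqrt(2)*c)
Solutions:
 u(c) = C1 + sqrt(2)*(c*atan(sqrt(2)*c) - sqrt(2)*log(2*c^2 + 1)/4) - exp(3*c)


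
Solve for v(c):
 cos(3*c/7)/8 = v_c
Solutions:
 v(c) = C1 + 7*sin(3*c/7)/24


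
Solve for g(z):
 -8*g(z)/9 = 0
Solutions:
 g(z) = 0


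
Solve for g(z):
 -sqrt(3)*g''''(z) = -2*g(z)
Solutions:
 g(z) = C1*exp(-2^(1/4)*3^(7/8)*z/3) + C2*exp(2^(1/4)*3^(7/8)*z/3) + C3*sin(2^(1/4)*3^(7/8)*z/3) + C4*cos(2^(1/4)*3^(7/8)*z/3)


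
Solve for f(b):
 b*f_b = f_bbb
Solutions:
 f(b) = C1 + Integral(C2*airyai(b) + C3*airybi(b), b)


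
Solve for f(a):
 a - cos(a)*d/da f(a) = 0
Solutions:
 f(a) = C1 + Integral(a/cos(a), a)


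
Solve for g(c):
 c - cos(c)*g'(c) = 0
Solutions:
 g(c) = C1 + Integral(c/cos(c), c)


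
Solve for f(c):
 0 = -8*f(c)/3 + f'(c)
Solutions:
 f(c) = C1*exp(8*c/3)


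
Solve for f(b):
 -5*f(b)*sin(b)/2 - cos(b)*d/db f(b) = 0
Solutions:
 f(b) = C1*cos(b)^(5/2)


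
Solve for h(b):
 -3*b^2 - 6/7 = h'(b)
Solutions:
 h(b) = C1 - b^3 - 6*b/7


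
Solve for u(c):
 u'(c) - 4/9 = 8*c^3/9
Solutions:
 u(c) = C1 + 2*c^4/9 + 4*c/9


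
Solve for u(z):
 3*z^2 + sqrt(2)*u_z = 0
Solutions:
 u(z) = C1 - sqrt(2)*z^3/2


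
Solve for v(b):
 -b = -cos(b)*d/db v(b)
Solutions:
 v(b) = C1 + Integral(b/cos(b), b)


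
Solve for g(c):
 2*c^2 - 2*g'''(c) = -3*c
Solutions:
 g(c) = C1 + C2*c + C3*c^2 + c^5/60 + c^4/16


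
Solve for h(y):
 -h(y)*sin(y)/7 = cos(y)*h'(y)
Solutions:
 h(y) = C1*cos(y)^(1/7)


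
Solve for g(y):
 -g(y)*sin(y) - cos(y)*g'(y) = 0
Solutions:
 g(y) = C1*cos(y)


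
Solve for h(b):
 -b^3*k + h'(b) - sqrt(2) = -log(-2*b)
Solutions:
 h(b) = C1 + b^4*k/4 - b*log(-b) + b*(-log(2) + 1 + sqrt(2))


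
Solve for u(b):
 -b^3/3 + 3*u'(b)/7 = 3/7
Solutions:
 u(b) = C1 + 7*b^4/36 + b


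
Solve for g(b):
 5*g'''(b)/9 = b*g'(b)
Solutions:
 g(b) = C1 + Integral(C2*airyai(15^(2/3)*b/5) + C3*airybi(15^(2/3)*b/5), b)


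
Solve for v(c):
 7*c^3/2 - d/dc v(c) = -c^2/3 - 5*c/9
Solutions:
 v(c) = C1 + 7*c^4/8 + c^3/9 + 5*c^2/18


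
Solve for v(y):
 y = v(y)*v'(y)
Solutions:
 v(y) = -sqrt(C1 + y^2)
 v(y) = sqrt(C1 + y^2)


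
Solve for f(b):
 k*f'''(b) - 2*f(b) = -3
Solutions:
 f(b) = C1*exp(2^(1/3)*b*(1/k)^(1/3)) + C2*exp(2^(1/3)*b*(-1 + sqrt(3)*I)*(1/k)^(1/3)/2) + C3*exp(-2^(1/3)*b*(1 + sqrt(3)*I)*(1/k)^(1/3)/2) + 3/2


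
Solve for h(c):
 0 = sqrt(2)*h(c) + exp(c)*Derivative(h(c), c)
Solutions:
 h(c) = C1*exp(sqrt(2)*exp(-c))


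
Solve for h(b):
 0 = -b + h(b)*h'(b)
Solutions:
 h(b) = -sqrt(C1 + b^2)
 h(b) = sqrt(C1 + b^2)


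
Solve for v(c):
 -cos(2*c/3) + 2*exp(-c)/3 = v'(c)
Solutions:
 v(c) = C1 - 3*sin(2*c/3)/2 - 2*exp(-c)/3


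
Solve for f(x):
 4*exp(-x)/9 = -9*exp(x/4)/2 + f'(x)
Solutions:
 f(x) = C1 + 18*exp(x/4) - 4*exp(-x)/9


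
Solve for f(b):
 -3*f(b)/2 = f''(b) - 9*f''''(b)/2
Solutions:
 f(b) = C1*exp(-b*sqrt(1 + 2*sqrt(7))/3) + C2*exp(b*sqrt(1 + 2*sqrt(7))/3) + C3*sin(b*sqrt(-1 + 2*sqrt(7))/3) + C4*cos(b*sqrt(-1 + 2*sqrt(7))/3)


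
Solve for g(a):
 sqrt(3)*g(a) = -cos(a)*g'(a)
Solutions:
 g(a) = C1*(sin(a) - 1)^(sqrt(3)/2)/(sin(a) + 1)^(sqrt(3)/2)


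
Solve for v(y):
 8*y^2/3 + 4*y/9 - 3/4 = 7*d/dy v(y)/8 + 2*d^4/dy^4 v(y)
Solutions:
 v(y) = C1 + C4*exp(-2^(2/3)*7^(1/3)*y/4) + 64*y^3/63 + 16*y^2/63 - 6*y/7 + (C2*sin(2^(2/3)*sqrt(3)*7^(1/3)*y/8) + C3*cos(2^(2/3)*sqrt(3)*7^(1/3)*y/8))*exp(2^(2/3)*7^(1/3)*y/8)


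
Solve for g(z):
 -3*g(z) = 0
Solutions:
 g(z) = 0


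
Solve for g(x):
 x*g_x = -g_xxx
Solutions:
 g(x) = C1 + Integral(C2*airyai(-x) + C3*airybi(-x), x)


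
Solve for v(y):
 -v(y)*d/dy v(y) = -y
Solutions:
 v(y) = -sqrt(C1 + y^2)
 v(y) = sqrt(C1 + y^2)


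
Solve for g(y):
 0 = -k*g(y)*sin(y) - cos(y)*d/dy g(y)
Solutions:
 g(y) = C1*exp(k*log(cos(y)))


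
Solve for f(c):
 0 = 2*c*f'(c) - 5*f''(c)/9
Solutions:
 f(c) = C1 + C2*erfi(3*sqrt(5)*c/5)


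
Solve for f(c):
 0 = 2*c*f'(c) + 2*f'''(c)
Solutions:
 f(c) = C1 + Integral(C2*airyai(-c) + C3*airybi(-c), c)


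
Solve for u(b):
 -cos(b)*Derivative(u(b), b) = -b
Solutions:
 u(b) = C1 + Integral(b/cos(b), b)


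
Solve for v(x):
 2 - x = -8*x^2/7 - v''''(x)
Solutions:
 v(x) = C1 + C2*x + C3*x^2 + C4*x^3 - x^6/315 + x^5/120 - x^4/12


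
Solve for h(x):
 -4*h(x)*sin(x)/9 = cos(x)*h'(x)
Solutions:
 h(x) = C1*cos(x)^(4/9)


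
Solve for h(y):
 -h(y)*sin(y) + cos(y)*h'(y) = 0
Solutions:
 h(y) = C1/cos(y)


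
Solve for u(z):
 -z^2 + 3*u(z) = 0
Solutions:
 u(z) = z^2/3


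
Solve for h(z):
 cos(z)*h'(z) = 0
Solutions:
 h(z) = C1


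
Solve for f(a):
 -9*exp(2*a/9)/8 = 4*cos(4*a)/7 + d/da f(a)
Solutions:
 f(a) = C1 - 81*exp(2*a/9)/16 - sin(4*a)/7


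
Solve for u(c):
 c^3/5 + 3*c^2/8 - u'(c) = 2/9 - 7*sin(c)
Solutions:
 u(c) = C1 + c^4/20 + c^3/8 - 2*c/9 - 7*cos(c)


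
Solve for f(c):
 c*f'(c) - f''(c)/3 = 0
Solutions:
 f(c) = C1 + C2*erfi(sqrt(6)*c/2)


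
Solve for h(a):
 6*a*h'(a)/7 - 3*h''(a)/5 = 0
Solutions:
 h(a) = C1 + C2*erfi(sqrt(35)*a/7)


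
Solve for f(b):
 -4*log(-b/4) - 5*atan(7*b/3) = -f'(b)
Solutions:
 f(b) = C1 + 4*b*log(-b) + 5*b*atan(7*b/3) - 8*b*log(2) - 4*b - 15*log(49*b^2 + 9)/14


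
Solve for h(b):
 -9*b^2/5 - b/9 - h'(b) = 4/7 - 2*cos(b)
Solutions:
 h(b) = C1 - 3*b^3/5 - b^2/18 - 4*b/7 + 2*sin(b)


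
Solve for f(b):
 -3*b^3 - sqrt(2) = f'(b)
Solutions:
 f(b) = C1 - 3*b^4/4 - sqrt(2)*b


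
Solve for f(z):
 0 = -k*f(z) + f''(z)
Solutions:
 f(z) = C1*exp(-sqrt(k)*z) + C2*exp(sqrt(k)*z)


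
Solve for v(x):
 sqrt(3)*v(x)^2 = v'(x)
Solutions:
 v(x) = -1/(C1 + sqrt(3)*x)


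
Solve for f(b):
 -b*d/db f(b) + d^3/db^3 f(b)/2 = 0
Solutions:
 f(b) = C1 + Integral(C2*airyai(2^(1/3)*b) + C3*airybi(2^(1/3)*b), b)


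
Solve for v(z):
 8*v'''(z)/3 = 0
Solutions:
 v(z) = C1 + C2*z + C3*z^2


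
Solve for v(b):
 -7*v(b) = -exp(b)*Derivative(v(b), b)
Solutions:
 v(b) = C1*exp(-7*exp(-b))


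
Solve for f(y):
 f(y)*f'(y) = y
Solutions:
 f(y) = -sqrt(C1 + y^2)
 f(y) = sqrt(C1 + y^2)


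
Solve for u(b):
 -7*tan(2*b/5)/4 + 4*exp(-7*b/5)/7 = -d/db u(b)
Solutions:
 u(b) = C1 + 35*log(tan(2*b/5)^2 + 1)/16 + 20*exp(-7*b/5)/49


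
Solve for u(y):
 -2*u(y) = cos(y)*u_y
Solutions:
 u(y) = C1*(sin(y) - 1)/(sin(y) + 1)


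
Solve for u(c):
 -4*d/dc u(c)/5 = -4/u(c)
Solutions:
 u(c) = -sqrt(C1 + 10*c)
 u(c) = sqrt(C1 + 10*c)


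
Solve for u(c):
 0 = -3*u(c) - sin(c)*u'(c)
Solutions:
 u(c) = C1*(cos(c) + 1)^(3/2)/(cos(c) - 1)^(3/2)


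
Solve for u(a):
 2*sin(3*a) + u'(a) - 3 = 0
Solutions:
 u(a) = C1 + 3*a + 2*cos(3*a)/3


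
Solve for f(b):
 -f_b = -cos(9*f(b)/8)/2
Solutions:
 -b/2 - 4*log(sin(9*f(b)/8) - 1)/9 + 4*log(sin(9*f(b)/8) + 1)/9 = C1


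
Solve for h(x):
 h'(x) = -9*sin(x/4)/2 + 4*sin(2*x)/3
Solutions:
 h(x) = C1 + 18*cos(x/4) - 2*cos(2*x)/3


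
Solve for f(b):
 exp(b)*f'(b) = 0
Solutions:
 f(b) = C1


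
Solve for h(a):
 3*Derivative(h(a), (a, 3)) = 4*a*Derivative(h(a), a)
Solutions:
 h(a) = C1 + Integral(C2*airyai(6^(2/3)*a/3) + C3*airybi(6^(2/3)*a/3), a)


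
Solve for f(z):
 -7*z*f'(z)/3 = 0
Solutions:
 f(z) = C1


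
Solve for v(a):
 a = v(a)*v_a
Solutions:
 v(a) = -sqrt(C1 + a^2)
 v(a) = sqrt(C1 + a^2)


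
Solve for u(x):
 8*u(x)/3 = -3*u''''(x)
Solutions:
 u(x) = (C1*sin(2^(1/4)*sqrt(3)*x/3) + C2*cos(2^(1/4)*sqrt(3)*x/3))*exp(-2^(1/4)*sqrt(3)*x/3) + (C3*sin(2^(1/4)*sqrt(3)*x/3) + C4*cos(2^(1/4)*sqrt(3)*x/3))*exp(2^(1/4)*sqrt(3)*x/3)


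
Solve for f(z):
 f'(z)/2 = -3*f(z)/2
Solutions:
 f(z) = C1*exp(-3*z)


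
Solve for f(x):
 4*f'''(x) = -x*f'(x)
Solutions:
 f(x) = C1 + Integral(C2*airyai(-2^(1/3)*x/2) + C3*airybi(-2^(1/3)*x/2), x)


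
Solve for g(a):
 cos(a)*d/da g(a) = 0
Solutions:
 g(a) = C1


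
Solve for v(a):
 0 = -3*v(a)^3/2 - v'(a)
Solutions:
 v(a) = -sqrt(-1/(C1 - 3*a))
 v(a) = sqrt(-1/(C1 - 3*a))


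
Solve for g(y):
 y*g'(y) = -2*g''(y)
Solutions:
 g(y) = C1 + C2*erf(y/2)


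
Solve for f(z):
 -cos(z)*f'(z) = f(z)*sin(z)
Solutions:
 f(z) = C1*cos(z)


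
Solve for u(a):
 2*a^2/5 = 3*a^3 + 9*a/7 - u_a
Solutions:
 u(a) = C1 + 3*a^4/4 - 2*a^3/15 + 9*a^2/14


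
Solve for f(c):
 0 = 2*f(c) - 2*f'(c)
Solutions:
 f(c) = C1*exp(c)


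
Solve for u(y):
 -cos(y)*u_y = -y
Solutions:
 u(y) = C1 + Integral(y/cos(y), y)


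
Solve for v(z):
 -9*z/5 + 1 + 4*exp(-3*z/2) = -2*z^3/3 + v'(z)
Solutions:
 v(z) = C1 + z^4/6 - 9*z^2/10 + z - 8*exp(-3*z/2)/3


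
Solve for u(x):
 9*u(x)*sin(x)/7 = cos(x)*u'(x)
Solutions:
 u(x) = C1/cos(x)^(9/7)


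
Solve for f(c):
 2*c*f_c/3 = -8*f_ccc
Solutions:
 f(c) = C1 + Integral(C2*airyai(-18^(1/3)*c/6) + C3*airybi(-18^(1/3)*c/6), c)


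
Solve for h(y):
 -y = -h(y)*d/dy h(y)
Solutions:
 h(y) = -sqrt(C1 + y^2)
 h(y) = sqrt(C1 + y^2)


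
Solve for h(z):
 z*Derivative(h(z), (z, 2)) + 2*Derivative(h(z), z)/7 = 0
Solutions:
 h(z) = C1 + C2*z^(5/7)


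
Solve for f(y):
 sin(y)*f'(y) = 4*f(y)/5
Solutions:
 f(y) = C1*(cos(y) - 1)^(2/5)/(cos(y) + 1)^(2/5)


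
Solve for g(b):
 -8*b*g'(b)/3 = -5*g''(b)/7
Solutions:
 g(b) = C1 + C2*erfi(2*sqrt(105)*b/15)


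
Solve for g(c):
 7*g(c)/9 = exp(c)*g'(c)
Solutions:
 g(c) = C1*exp(-7*exp(-c)/9)


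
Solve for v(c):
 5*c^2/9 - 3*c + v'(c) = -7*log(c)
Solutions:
 v(c) = C1 - 5*c^3/27 + 3*c^2/2 - 7*c*log(c) + 7*c


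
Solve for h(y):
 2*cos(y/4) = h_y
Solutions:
 h(y) = C1 + 8*sin(y/4)


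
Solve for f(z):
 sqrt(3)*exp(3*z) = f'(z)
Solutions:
 f(z) = C1 + sqrt(3)*exp(3*z)/3


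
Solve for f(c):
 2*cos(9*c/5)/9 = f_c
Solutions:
 f(c) = C1 + 10*sin(9*c/5)/81


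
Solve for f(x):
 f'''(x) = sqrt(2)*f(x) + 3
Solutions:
 f(x) = C3*exp(2^(1/6)*x) + (C1*sin(2^(1/6)*sqrt(3)*x/2) + C2*cos(2^(1/6)*sqrt(3)*x/2))*exp(-2^(1/6)*x/2) - 3*sqrt(2)/2


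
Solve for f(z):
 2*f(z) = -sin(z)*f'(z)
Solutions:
 f(z) = C1*(cos(z) + 1)/(cos(z) - 1)


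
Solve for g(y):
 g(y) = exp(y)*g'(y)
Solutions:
 g(y) = C1*exp(-exp(-y))


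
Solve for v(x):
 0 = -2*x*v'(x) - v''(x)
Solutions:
 v(x) = C1 + C2*erf(x)


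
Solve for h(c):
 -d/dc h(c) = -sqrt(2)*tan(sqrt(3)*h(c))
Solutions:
 h(c) = sqrt(3)*(pi - asin(C1*exp(sqrt(6)*c)))/3
 h(c) = sqrt(3)*asin(C1*exp(sqrt(6)*c))/3


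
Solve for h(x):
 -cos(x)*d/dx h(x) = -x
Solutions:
 h(x) = C1 + Integral(x/cos(x), x)


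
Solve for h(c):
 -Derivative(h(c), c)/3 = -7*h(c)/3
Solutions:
 h(c) = C1*exp(7*c)


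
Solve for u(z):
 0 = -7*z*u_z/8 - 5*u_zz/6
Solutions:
 u(z) = C1 + C2*erf(sqrt(210)*z/20)


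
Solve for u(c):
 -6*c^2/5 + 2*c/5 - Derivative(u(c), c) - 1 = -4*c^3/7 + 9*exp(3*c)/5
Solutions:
 u(c) = C1 + c^4/7 - 2*c^3/5 + c^2/5 - c - 3*exp(3*c)/5


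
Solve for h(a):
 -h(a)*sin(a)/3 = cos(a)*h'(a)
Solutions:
 h(a) = C1*cos(a)^(1/3)


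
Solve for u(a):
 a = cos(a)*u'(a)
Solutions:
 u(a) = C1 + Integral(a/cos(a), a)


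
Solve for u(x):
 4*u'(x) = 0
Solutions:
 u(x) = C1


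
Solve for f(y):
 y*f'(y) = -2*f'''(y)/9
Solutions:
 f(y) = C1 + Integral(C2*airyai(-6^(2/3)*y/2) + C3*airybi(-6^(2/3)*y/2), y)


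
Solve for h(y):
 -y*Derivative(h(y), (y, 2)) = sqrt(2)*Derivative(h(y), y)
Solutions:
 h(y) = C1 + C2*y^(1 - sqrt(2))


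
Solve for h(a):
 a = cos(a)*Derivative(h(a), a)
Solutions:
 h(a) = C1 + Integral(a/cos(a), a)


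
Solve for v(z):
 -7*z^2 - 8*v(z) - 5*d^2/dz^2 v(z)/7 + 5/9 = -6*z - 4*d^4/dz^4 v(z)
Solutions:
 v(z) = C1*exp(-sqrt(14)*z*sqrt(5 + sqrt(6297))/28) + C2*exp(sqrt(14)*z*sqrt(5 + sqrt(6297))/28) + C3*sin(sqrt(14)*z*sqrt(-5 + sqrt(6297))/28) + C4*cos(sqrt(14)*z*sqrt(-5 + sqrt(6297))/28) - 7*z^2/8 + 3*z/4 + 65/288


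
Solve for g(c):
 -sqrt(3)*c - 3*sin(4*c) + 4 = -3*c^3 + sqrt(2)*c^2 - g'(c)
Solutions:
 g(c) = C1 - 3*c^4/4 + sqrt(2)*c^3/3 + sqrt(3)*c^2/2 - 4*c - 3*cos(4*c)/4


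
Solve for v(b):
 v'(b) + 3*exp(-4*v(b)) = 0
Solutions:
 v(b) = log(-I*(C1 - 12*b)^(1/4))
 v(b) = log(I*(C1 - 12*b)^(1/4))
 v(b) = log(-(C1 - 12*b)^(1/4))
 v(b) = log(C1 - 12*b)/4


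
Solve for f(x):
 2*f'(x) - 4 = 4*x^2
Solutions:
 f(x) = C1 + 2*x^3/3 + 2*x


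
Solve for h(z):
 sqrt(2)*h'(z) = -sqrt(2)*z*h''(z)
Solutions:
 h(z) = C1 + C2*log(z)


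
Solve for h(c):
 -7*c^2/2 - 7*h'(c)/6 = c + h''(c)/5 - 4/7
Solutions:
 h(c) = C1 + C2*exp(-35*c/6) - c^3 + 3*c^2/35 + 564*c/1225


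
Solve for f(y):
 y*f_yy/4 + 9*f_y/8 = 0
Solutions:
 f(y) = C1 + C2/y^(7/2)


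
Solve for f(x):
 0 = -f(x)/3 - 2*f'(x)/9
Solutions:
 f(x) = C1*exp(-3*x/2)


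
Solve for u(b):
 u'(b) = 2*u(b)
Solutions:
 u(b) = C1*exp(2*b)


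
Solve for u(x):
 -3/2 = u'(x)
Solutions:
 u(x) = C1 - 3*x/2


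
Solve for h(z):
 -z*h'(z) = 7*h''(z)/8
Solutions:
 h(z) = C1 + C2*erf(2*sqrt(7)*z/7)


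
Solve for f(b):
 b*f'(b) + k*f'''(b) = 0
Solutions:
 f(b) = C1 + Integral(C2*airyai(b*(-1/k)^(1/3)) + C3*airybi(b*(-1/k)^(1/3)), b)


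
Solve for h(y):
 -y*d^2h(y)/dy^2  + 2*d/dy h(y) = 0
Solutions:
 h(y) = C1 + C2*y^3


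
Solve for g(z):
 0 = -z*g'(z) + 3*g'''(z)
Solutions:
 g(z) = C1 + Integral(C2*airyai(3^(2/3)*z/3) + C3*airybi(3^(2/3)*z/3), z)


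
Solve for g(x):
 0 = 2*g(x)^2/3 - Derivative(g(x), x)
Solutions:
 g(x) = -3/(C1 + 2*x)


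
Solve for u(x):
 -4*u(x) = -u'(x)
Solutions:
 u(x) = C1*exp(4*x)


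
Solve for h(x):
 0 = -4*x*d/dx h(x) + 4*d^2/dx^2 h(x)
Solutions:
 h(x) = C1 + C2*erfi(sqrt(2)*x/2)


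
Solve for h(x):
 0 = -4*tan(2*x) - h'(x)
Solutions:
 h(x) = C1 + 2*log(cos(2*x))


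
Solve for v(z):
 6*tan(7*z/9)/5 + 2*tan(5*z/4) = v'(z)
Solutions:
 v(z) = C1 - 54*log(cos(7*z/9))/35 - 8*log(cos(5*z/4))/5


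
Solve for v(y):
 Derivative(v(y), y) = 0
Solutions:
 v(y) = C1


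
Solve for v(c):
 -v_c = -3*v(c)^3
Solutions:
 v(c) = -sqrt(2)*sqrt(-1/(C1 + 3*c))/2
 v(c) = sqrt(2)*sqrt(-1/(C1 + 3*c))/2


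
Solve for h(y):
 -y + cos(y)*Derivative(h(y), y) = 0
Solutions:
 h(y) = C1 + Integral(y/cos(y), y)


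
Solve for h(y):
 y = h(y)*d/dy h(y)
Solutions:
 h(y) = -sqrt(C1 + y^2)
 h(y) = sqrt(C1 + y^2)


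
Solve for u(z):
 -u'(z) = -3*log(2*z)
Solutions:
 u(z) = C1 + 3*z*log(z) - 3*z + z*log(8)


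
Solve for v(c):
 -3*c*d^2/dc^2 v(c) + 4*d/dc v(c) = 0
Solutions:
 v(c) = C1 + C2*c^(7/3)


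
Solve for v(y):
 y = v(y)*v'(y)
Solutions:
 v(y) = -sqrt(C1 + y^2)
 v(y) = sqrt(C1 + y^2)


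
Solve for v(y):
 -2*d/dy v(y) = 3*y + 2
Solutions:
 v(y) = C1 - 3*y^2/4 - y


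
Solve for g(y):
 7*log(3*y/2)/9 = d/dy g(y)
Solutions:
 g(y) = C1 + 7*y*log(y)/9 - 7*y/9 - 7*y*log(2)/9 + 7*y*log(3)/9


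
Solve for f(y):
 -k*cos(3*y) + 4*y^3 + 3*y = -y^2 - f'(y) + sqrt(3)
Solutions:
 f(y) = C1 + k*sin(3*y)/3 - y^4 - y^3/3 - 3*y^2/2 + sqrt(3)*y


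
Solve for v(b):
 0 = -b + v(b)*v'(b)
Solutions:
 v(b) = -sqrt(C1 + b^2)
 v(b) = sqrt(C1 + b^2)


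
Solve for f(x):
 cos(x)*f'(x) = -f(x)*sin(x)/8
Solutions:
 f(x) = C1*cos(x)^(1/8)


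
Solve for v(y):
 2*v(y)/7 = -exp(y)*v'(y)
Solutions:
 v(y) = C1*exp(2*exp(-y)/7)


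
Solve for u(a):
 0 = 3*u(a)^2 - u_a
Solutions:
 u(a) = -1/(C1 + 3*a)


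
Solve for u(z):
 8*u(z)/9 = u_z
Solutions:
 u(z) = C1*exp(8*z/9)


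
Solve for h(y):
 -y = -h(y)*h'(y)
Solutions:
 h(y) = -sqrt(C1 + y^2)
 h(y) = sqrt(C1 + y^2)


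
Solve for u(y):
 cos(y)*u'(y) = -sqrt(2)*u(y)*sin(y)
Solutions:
 u(y) = C1*cos(y)^(sqrt(2))


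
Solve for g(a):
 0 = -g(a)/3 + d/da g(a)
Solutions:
 g(a) = C1*exp(a/3)


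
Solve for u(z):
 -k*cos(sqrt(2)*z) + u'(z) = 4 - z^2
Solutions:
 u(z) = C1 + sqrt(2)*k*sin(sqrt(2)*z)/2 - z^3/3 + 4*z


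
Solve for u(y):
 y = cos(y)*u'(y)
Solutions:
 u(y) = C1 + Integral(y/cos(y), y)


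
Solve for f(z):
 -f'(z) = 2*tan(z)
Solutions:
 f(z) = C1 + 2*log(cos(z))


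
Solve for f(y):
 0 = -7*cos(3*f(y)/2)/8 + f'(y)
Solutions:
 -7*y/8 - log(sin(3*f(y)/2) - 1)/3 + log(sin(3*f(y)/2) + 1)/3 = C1


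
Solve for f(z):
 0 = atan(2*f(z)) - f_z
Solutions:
 Integral(1/atan(2*_y), (_y, f(z))) = C1 + z


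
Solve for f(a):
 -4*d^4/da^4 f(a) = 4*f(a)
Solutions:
 f(a) = (C1*sin(sqrt(2)*a/2) + C2*cos(sqrt(2)*a/2))*exp(-sqrt(2)*a/2) + (C3*sin(sqrt(2)*a/2) + C4*cos(sqrt(2)*a/2))*exp(sqrt(2)*a/2)


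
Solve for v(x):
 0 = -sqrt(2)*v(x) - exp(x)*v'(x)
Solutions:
 v(x) = C1*exp(sqrt(2)*exp(-x))


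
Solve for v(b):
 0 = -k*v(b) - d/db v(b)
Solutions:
 v(b) = C1*exp(-b*k)


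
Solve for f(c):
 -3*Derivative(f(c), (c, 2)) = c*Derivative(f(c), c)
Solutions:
 f(c) = C1 + C2*erf(sqrt(6)*c/6)


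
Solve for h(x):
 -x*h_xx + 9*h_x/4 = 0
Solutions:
 h(x) = C1 + C2*x^(13/4)


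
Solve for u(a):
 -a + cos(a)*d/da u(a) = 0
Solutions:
 u(a) = C1 + Integral(a/cos(a), a)


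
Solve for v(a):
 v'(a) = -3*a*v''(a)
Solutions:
 v(a) = C1 + C2*a^(2/3)


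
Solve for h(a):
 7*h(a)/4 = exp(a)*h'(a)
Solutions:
 h(a) = C1*exp(-7*exp(-a)/4)


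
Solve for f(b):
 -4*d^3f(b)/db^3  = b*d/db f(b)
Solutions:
 f(b) = C1 + Integral(C2*airyai(-2^(1/3)*b/2) + C3*airybi(-2^(1/3)*b/2), b)


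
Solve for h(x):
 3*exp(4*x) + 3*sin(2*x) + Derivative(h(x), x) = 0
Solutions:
 h(x) = C1 - 3*exp(4*x)/4 + 3*cos(2*x)/2


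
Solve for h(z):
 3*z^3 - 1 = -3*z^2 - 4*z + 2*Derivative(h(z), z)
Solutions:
 h(z) = C1 + 3*z^4/8 + z^3/2 + z^2 - z/2


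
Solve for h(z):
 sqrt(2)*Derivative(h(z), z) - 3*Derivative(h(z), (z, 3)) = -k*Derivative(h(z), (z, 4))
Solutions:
 h(z) = C1 + C2*exp(z*(-(sqrt(((sqrt(2) - 2/k^2)^2 - 4/k^4)/k^2)/2 + sqrt(2)/(2*k) - 1/k^3)^(1/3) + 1/k - 1/(k^2*(sqrt(((sqrt(2) - 2/k^2)^2 - 4/k^4)/k^2)/2 + sqrt(2)/(2*k) - 1/k^3)^(1/3)))) + C3*exp(z*((sqrt(((sqrt(2) - 2/k^2)^2 - 4/k^4)/k^2)/2 + sqrt(2)/(2*k) - 1/k^3)^(1/3)/2 - sqrt(3)*I*(sqrt(((sqrt(2) - 2/k^2)^2 - 4/k^4)/k^2)/2 + sqrt(2)/(2*k) - 1/k^3)^(1/3)/2 + 1/k - 2/(k^2*(-1 + sqrt(3)*I)*(sqrt(((sqrt(2) - 2/k^2)^2 - 4/k^4)/k^2)/2 + sqrt(2)/(2*k) - 1/k^3)^(1/3)))) + C4*exp(z*((sqrt(((sqrt(2) - 2/k^2)^2 - 4/k^4)/k^2)/2 + sqrt(2)/(2*k) - 1/k^3)^(1/3)/2 + sqrt(3)*I*(sqrt(((sqrt(2) - 2/k^2)^2 - 4/k^4)/k^2)/2 + sqrt(2)/(2*k) - 1/k^3)^(1/3)/2 + 1/k + 2/(k^2*(1 + sqrt(3)*I)*(sqrt(((sqrt(2) - 2/k^2)^2 - 4/k^4)/k^2)/2 + sqrt(2)/(2*k) - 1/k^3)^(1/3))))


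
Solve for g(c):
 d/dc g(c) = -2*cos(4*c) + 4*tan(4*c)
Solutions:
 g(c) = C1 - log(cos(4*c)) - sin(4*c)/2


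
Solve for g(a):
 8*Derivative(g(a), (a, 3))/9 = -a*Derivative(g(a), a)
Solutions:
 g(a) = C1 + Integral(C2*airyai(-3^(2/3)*a/2) + C3*airybi(-3^(2/3)*a/2), a)


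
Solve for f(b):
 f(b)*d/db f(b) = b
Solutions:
 f(b) = -sqrt(C1 + b^2)
 f(b) = sqrt(C1 + b^2)


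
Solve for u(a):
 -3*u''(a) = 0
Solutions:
 u(a) = C1 + C2*a


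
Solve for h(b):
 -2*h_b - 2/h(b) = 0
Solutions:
 h(b) = -sqrt(C1 - 2*b)
 h(b) = sqrt(C1 - 2*b)


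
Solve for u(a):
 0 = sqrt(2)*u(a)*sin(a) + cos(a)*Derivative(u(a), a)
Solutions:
 u(a) = C1*cos(a)^(sqrt(2))


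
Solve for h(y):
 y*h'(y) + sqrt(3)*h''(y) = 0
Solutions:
 h(y) = C1 + C2*erf(sqrt(2)*3^(3/4)*y/6)


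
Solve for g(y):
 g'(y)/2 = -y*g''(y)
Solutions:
 g(y) = C1 + C2*sqrt(y)


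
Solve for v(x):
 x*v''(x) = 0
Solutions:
 v(x) = C1 + C2*x


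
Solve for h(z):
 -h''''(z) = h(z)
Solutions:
 h(z) = (C1*sin(sqrt(2)*z/2) + C2*cos(sqrt(2)*z/2))*exp(-sqrt(2)*z/2) + (C3*sin(sqrt(2)*z/2) + C4*cos(sqrt(2)*z/2))*exp(sqrt(2)*z/2)


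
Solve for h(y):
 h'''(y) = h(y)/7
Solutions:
 h(y) = C3*exp(7^(2/3)*y/7) + (C1*sin(sqrt(3)*7^(2/3)*y/14) + C2*cos(sqrt(3)*7^(2/3)*y/14))*exp(-7^(2/3)*y/14)


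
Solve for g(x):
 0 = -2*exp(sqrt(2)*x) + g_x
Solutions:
 g(x) = C1 + sqrt(2)*exp(sqrt(2)*x)


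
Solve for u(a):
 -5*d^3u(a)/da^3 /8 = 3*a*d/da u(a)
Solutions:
 u(a) = C1 + Integral(C2*airyai(-2*3^(1/3)*5^(2/3)*a/5) + C3*airybi(-2*3^(1/3)*5^(2/3)*a/5), a)


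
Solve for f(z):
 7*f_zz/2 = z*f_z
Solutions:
 f(z) = C1 + C2*erfi(sqrt(7)*z/7)


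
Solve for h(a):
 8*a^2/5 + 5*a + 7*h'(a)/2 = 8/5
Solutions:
 h(a) = C1 - 16*a^3/105 - 5*a^2/7 + 16*a/35


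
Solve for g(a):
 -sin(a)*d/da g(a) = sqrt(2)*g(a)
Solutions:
 g(a) = C1*(cos(a) + 1)^(sqrt(2)/2)/(cos(a) - 1)^(sqrt(2)/2)


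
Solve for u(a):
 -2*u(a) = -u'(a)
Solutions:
 u(a) = C1*exp(2*a)


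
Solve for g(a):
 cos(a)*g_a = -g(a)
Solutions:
 g(a) = C1*sqrt(sin(a) - 1)/sqrt(sin(a) + 1)


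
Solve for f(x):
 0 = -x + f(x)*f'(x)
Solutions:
 f(x) = -sqrt(C1 + x^2)
 f(x) = sqrt(C1 + x^2)


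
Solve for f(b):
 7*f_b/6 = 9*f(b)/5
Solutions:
 f(b) = C1*exp(54*b/35)


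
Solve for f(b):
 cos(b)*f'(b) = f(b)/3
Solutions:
 f(b) = C1*(sin(b) + 1)^(1/6)/(sin(b) - 1)^(1/6)


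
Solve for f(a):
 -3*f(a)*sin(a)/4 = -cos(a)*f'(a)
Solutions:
 f(a) = C1/cos(a)^(3/4)


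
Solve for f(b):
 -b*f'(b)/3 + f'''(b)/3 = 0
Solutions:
 f(b) = C1 + Integral(C2*airyai(b) + C3*airybi(b), b)


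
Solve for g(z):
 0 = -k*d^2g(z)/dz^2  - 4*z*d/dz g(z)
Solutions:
 g(z) = C1 + C2*sqrt(k)*erf(sqrt(2)*z*sqrt(1/k))


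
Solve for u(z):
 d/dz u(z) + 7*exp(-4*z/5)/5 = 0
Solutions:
 u(z) = C1 + 7*exp(-4*z/5)/4


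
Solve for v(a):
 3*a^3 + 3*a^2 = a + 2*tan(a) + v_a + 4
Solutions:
 v(a) = C1 + 3*a^4/4 + a^3 - a^2/2 - 4*a + 2*log(cos(a))


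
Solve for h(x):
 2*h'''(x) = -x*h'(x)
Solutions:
 h(x) = C1 + Integral(C2*airyai(-2^(2/3)*x/2) + C3*airybi(-2^(2/3)*x/2), x)


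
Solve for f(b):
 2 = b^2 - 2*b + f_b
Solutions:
 f(b) = C1 - b^3/3 + b^2 + 2*b


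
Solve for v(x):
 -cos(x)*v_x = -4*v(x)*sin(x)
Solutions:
 v(x) = C1/cos(x)^4


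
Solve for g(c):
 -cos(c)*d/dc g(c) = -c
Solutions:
 g(c) = C1 + Integral(c/cos(c), c)


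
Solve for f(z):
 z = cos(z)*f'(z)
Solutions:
 f(z) = C1 + Integral(z/cos(z), z)


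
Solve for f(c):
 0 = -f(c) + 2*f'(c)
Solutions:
 f(c) = C1*exp(c/2)


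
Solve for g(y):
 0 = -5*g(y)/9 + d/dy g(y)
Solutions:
 g(y) = C1*exp(5*y/9)


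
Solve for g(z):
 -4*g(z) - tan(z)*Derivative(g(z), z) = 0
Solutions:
 g(z) = C1/sin(z)^4


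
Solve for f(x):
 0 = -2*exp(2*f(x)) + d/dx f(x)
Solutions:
 f(x) = log(-sqrt(-1/(C1 + 2*x))) - log(2)/2
 f(x) = log(-1/(C1 + 2*x))/2 - log(2)/2


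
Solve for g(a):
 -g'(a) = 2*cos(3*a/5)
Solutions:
 g(a) = C1 - 10*sin(3*a/5)/3


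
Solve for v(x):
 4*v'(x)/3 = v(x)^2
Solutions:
 v(x) = -4/(C1 + 3*x)


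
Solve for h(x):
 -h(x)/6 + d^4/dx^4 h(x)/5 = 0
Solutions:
 h(x) = C1*exp(-5^(1/4)*6^(3/4)*x/6) + C2*exp(5^(1/4)*6^(3/4)*x/6) + C3*sin(5^(1/4)*6^(3/4)*x/6) + C4*cos(5^(1/4)*6^(3/4)*x/6)


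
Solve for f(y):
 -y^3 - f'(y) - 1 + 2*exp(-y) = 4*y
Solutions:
 f(y) = C1 - y^4/4 - 2*y^2 - y - 2*exp(-y)


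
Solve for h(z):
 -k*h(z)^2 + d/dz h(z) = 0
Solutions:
 h(z) = -1/(C1 + k*z)


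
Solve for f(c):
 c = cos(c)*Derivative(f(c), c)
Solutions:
 f(c) = C1 + Integral(c/cos(c), c)


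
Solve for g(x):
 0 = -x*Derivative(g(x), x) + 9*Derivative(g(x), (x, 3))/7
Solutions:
 g(x) = C1 + Integral(C2*airyai(21^(1/3)*x/3) + C3*airybi(21^(1/3)*x/3), x)


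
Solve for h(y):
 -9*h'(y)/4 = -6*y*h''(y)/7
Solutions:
 h(y) = C1 + C2*y^(29/8)


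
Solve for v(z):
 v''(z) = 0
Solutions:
 v(z) = C1 + C2*z


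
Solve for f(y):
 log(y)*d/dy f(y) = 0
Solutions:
 f(y) = C1


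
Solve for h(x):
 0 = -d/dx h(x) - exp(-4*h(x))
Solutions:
 h(x) = log(-I*(C1 - 4*x)^(1/4))
 h(x) = log(I*(C1 - 4*x)^(1/4))
 h(x) = log(-(C1 - 4*x)^(1/4))
 h(x) = log(C1 - 4*x)/4


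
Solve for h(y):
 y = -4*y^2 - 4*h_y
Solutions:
 h(y) = C1 - y^3/3 - y^2/8


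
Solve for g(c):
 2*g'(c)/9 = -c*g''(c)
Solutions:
 g(c) = C1 + C2*c^(7/9)


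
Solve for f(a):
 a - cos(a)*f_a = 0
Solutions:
 f(a) = C1 + Integral(a/cos(a), a)


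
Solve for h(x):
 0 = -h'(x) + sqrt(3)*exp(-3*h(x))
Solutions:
 h(x) = log(C1 + 3*sqrt(3)*x)/3
 h(x) = log((-3^(1/3) - 3^(5/6)*I)*(C1 + sqrt(3)*x)^(1/3)/2)
 h(x) = log((-3^(1/3) + 3^(5/6)*I)*(C1 + sqrt(3)*x)^(1/3)/2)


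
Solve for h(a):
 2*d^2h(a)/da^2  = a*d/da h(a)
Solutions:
 h(a) = C1 + C2*erfi(a/2)


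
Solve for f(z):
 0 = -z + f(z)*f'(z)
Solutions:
 f(z) = -sqrt(C1 + z^2)
 f(z) = sqrt(C1 + z^2)


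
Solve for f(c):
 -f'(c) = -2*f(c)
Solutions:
 f(c) = C1*exp(2*c)


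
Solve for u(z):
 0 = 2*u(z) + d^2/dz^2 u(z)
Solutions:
 u(z) = C1*sin(sqrt(2)*z) + C2*cos(sqrt(2)*z)


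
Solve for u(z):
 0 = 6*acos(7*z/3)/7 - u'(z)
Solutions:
 u(z) = C1 + 6*z*acos(7*z/3)/7 - 6*sqrt(9 - 49*z^2)/49


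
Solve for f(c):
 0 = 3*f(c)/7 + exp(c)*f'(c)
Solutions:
 f(c) = C1*exp(3*exp(-c)/7)


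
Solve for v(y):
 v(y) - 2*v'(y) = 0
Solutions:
 v(y) = C1*exp(y/2)


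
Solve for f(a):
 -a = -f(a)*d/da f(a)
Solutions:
 f(a) = -sqrt(C1 + a^2)
 f(a) = sqrt(C1 + a^2)


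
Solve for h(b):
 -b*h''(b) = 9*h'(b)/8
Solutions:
 h(b) = C1 + C2/b^(1/8)


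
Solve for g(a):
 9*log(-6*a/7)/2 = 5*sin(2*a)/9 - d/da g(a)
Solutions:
 g(a) = C1 - 9*a*log(-a)/2 - 5*a*log(6) + a*log(42)/2 + 9*a/2 + 4*a*log(7) - 5*cos(2*a)/18


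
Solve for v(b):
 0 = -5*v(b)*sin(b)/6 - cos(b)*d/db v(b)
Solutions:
 v(b) = C1*cos(b)^(5/6)


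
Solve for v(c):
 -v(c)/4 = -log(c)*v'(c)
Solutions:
 v(c) = C1*exp(li(c)/4)


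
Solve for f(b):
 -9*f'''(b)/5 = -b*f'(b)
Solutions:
 f(b) = C1 + Integral(C2*airyai(15^(1/3)*b/3) + C3*airybi(15^(1/3)*b/3), b)


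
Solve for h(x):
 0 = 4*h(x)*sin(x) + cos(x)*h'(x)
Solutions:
 h(x) = C1*cos(x)^4


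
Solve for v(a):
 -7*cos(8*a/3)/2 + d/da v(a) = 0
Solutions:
 v(a) = C1 + 21*sin(8*a/3)/16


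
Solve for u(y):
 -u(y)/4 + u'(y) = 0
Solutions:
 u(y) = C1*exp(y/4)


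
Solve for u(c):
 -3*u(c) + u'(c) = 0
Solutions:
 u(c) = C1*exp(3*c)


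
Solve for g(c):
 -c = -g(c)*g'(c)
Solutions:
 g(c) = -sqrt(C1 + c^2)
 g(c) = sqrt(C1 + c^2)


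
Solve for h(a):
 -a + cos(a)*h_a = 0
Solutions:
 h(a) = C1 + Integral(a/cos(a), a)


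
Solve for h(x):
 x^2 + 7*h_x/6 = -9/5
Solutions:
 h(x) = C1 - 2*x^3/7 - 54*x/35


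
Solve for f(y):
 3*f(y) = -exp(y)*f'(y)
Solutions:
 f(y) = C1*exp(3*exp(-y))


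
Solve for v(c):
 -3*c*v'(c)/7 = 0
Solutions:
 v(c) = C1


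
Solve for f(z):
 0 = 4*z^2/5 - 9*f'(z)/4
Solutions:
 f(z) = C1 + 16*z^3/135


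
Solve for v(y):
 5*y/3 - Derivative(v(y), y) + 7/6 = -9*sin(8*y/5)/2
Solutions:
 v(y) = C1 + 5*y^2/6 + 7*y/6 - 45*cos(8*y/5)/16


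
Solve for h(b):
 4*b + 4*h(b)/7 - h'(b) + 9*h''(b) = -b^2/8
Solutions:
 h(b) = -7*b^2/32 - 497*b/64 + (C1*sin(sqrt(959)*b/126) + C2*cos(sqrt(959)*b/126))*exp(b/18) - 1715/256


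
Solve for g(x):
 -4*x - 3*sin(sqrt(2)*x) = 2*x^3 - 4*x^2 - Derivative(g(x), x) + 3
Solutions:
 g(x) = C1 + x^4/2 - 4*x^3/3 + 2*x^2 + 3*x - 3*sqrt(2)*cos(sqrt(2)*x)/2


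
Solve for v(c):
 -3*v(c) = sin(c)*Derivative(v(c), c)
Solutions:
 v(c) = C1*(cos(c) + 1)^(3/2)/(cos(c) - 1)^(3/2)


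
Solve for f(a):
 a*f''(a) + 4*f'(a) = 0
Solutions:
 f(a) = C1 + C2/a^3


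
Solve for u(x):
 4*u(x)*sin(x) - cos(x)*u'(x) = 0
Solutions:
 u(x) = C1/cos(x)^4


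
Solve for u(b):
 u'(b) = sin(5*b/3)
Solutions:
 u(b) = C1 - 3*cos(5*b/3)/5


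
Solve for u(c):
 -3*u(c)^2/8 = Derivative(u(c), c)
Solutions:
 u(c) = 8/(C1 + 3*c)


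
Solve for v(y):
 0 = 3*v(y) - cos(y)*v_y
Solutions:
 v(y) = C1*(sin(y) + 1)^(3/2)/(sin(y) - 1)^(3/2)


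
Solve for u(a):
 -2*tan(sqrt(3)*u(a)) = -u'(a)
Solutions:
 u(a) = sqrt(3)*(pi - asin(C1*exp(2*sqrt(3)*a)))/3
 u(a) = sqrt(3)*asin(C1*exp(2*sqrt(3)*a))/3


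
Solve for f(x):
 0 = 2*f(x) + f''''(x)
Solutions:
 f(x) = (C1*sin(2^(3/4)*x/2) + C2*cos(2^(3/4)*x/2))*exp(-2^(3/4)*x/2) + (C3*sin(2^(3/4)*x/2) + C4*cos(2^(3/4)*x/2))*exp(2^(3/4)*x/2)


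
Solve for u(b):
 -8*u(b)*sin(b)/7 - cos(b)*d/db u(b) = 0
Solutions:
 u(b) = C1*cos(b)^(8/7)


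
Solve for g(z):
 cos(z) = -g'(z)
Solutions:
 g(z) = C1 - sin(z)


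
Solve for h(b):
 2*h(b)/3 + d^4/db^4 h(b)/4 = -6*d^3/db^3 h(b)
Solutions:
 h(b) = C1*exp(b*(-6 + sqrt(2^(2/3)/(9*(sqrt(26242)/27 + 6)^(1/3)) + 2^(1/3)*(sqrt(26242)/27 + 6)^(1/3) + 36)))*sin(b*sqrt(-288 + 16/(9*(16*sqrt(26242)/27 + 96)^(1/3)) + 2*(16*sqrt(26242)/27 + 96)^(1/3) + 3456/sqrt(16/(9*(16*sqrt(26242)/27 + 96)^(1/3)) + 2*(16*sqrt(26242)/27 + 96)^(1/3) + 144))/2) + C2*exp(b*(-6 + sqrt(2^(2/3)/(9*(sqrt(26242)/27 + 6)^(1/3)) + 2^(1/3)*(sqrt(26242)/27 + 6)^(1/3) + 36)))*cos(b*sqrt(-288 + 16/(9*(16*sqrt(26242)/27 + 96)^(1/3)) + 2*(16*sqrt(26242)/27 + 96)^(1/3) + 3456/sqrt(16/(9*(16*sqrt(26242)/27 + 96)^(1/3)) + 2*(16*sqrt(26242)/27 + 96)^(1/3) + 144))/2) + C3*exp(-b*(6 + sqrt(2^(2/3)/(9*(sqrt(26242)/27 + 6)^(1/3)) + 2^(1/3)*(sqrt(26242)/27 + 6)^(1/3) + 36) + sqrt(-2^(1/3)*(sqrt(26242)/27 + 6)^(1/3) - 2^(2/3)/(9*(sqrt(26242)/27 + 6)^(1/3)) + 432/sqrt(2^(2/3)/(9*(sqrt(26242)/27 + 6)^(1/3)) + 2^(1/3)*(sqrt(26242)/27 + 6)^(1/3) + 36) + 72))) + C4*exp(b*(-sqrt(2^(2/3)/(9*(sqrt(26242)/27 + 6)^(1/3)) + 2^(1/3)*(sqrt(26242)/27 + 6)^(1/3) + 36) - 6 + sqrt(-2^(1/3)*(sqrt(26242)/27 + 6)^(1/3) - 2^(2/3)/(9*(sqrt(26242)/27 + 6)^(1/3)) + 432/sqrt(2^(2/3)/(9*(sqrt(26242)/27 + 6)^(1/3)) + 2^(1/3)*(sqrt(26242)/27 + 6)^(1/3) + 36) + 72)))


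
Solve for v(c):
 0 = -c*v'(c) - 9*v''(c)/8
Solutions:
 v(c) = C1 + C2*erf(2*c/3)


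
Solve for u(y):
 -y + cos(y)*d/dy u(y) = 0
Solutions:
 u(y) = C1 + Integral(y/cos(y), y)


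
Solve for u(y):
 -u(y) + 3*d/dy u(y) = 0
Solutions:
 u(y) = C1*exp(y/3)


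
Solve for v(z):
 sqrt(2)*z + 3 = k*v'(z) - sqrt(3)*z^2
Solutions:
 v(z) = C1 + sqrt(3)*z^3/(3*k) + sqrt(2)*z^2/(2*k) + 3*z/k


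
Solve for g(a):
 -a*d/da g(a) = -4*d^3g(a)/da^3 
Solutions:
 g(a) = C1 + Integral(C2*airyai(2^(1/3)*a/2) + C3*airybi(2^(1/3)*a/2), a)


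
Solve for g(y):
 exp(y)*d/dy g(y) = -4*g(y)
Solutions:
 g(y) = C1*exp(4*exp(-y))


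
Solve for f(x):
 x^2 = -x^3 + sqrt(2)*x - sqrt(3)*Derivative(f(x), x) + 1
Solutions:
 f(x) = C1 - sqrt(3)*x^4/12 - sqrt(3)*x^3/9 + sqrt(6)*x^2/6 + sqrt(3)*x/3


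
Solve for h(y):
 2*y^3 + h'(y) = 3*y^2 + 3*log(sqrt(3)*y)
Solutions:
 h(y) = C1 - y^4/2 + y^3 + 3*y*log(y) - 3*y + 3*y*log(3)/2


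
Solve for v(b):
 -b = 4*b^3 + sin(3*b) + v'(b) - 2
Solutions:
 v(b) = C1 - b^4 - b^2/2 + 2*b + cos(3*b)/3


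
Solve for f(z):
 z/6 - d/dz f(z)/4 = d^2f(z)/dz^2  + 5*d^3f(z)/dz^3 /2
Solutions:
 f(z) = C1 + z^2/3 - 8*z/3 + (C2*sin(sqrt(6)*z/10) + C3*cos(sqrt(6)*z/10))*exp(-z/5)


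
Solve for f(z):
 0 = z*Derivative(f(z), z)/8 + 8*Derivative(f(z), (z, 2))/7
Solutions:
 f(z) = C1 + C2*erf(sqrt(14)*z/16)


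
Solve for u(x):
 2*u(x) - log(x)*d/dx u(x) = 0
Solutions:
 u(x) = C1*exp(2*li(x))


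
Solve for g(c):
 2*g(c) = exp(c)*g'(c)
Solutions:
 g(c) = C1*exp(-2*exp(-c))


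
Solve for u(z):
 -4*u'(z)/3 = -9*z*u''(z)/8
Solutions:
 u(z) = C1 + C2*z^(59/27)


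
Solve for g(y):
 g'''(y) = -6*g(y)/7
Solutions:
 g(y) = C3*exp(-6^(1/3)*7^(2/3)*y/7) + (C1*sin(2^(1/3)*3^(5/6)*7^(2/3)*y/14) + C2*cos(2^(1/3)*3^(5/6)*7^(2/3)*y/14))*exp(6^(1/3)*7^(2/3)*y/14)


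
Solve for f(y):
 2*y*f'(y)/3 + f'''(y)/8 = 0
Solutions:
 f(y) = C1 + Integral(C2*airyai(-2*2^(1/3)*3^(2/3)*y/3) + C3*airybi(-2*2^(1/3)*3^(2/3)*y/3), y)


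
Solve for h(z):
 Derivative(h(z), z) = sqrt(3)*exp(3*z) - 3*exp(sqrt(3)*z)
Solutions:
 h(z) = C1 + sqrt(3)*exp(3*z)/3 - sqrt(3)*exp(sqrt(3)*z)


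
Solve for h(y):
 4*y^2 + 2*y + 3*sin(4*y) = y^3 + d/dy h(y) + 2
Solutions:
 h(y) = C1 - y^4/4 + 4*y^3/3 + y^2 - 2*y - 3*cos(4*y)/4


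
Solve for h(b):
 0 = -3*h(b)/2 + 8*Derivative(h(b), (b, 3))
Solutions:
 h(b) = C3*exp(2^(2/3)*3^(1/3)*b/4) + (C1*sin(2^(2/3)*3^(5/6)*b/8) + C2*cos(2^(2/3)*3^(5/6)*b/8))*exp(-2^(2/3)*3^(1/3)*b/8)


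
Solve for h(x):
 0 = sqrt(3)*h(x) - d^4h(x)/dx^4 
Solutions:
 h(x) = C1*exp(-3^(1/8)*x) + C2*exp(3^(1/8)*x) + C3*sin(3^(1/8)*x) + C4*cos(3^(1/8)*x)


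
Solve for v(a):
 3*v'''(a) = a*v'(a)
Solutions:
 v(a) = C1 + Integral(C2*airyai(3^(2/3)*a/3) + C3*airybi(3^(2/3)*a/3), a)


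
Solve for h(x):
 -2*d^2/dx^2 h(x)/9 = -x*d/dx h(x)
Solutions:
 h(x) = C1 + C2*erfi(3*x/2)


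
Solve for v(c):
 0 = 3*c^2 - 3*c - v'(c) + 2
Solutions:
 v(c) = C1 + c^3 - 3*c^2/2 + 2*c


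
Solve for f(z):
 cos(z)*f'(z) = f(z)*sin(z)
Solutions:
 f(z) = C1/cos(z)


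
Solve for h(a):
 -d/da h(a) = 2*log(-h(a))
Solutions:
 -li(-h(a)) = C1 - 2*a


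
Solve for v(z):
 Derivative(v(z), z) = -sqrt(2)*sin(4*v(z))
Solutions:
 v(z) = -acos((-C1 - exp(8*sqrt(2)*z))/(C1 - exp(8*sqrt(2)*z)))/4 + pi/2
 v(z) = acos((-C1 - exp(8*sqrt(2)*z))/(C1 - exp(8*sqrt(2)*z)))/4


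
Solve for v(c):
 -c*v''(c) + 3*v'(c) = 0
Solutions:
 v(c) = C1 + C2*c^4


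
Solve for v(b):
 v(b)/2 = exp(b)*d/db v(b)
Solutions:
 v(b) = C1*exp(-exp(-b)/2)


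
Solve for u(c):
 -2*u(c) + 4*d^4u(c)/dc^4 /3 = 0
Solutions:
 u(c) = C1*exp(-2^(3/4)*3^(1/4)*c/2) + C2*exp(2^(3/4)*3^(1/4)*c/2) + C3*sin(2^(3/4)*3^(1/4)*c/2) + C4*cos(2^(3/4)*3^(1/4)*c/2)
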